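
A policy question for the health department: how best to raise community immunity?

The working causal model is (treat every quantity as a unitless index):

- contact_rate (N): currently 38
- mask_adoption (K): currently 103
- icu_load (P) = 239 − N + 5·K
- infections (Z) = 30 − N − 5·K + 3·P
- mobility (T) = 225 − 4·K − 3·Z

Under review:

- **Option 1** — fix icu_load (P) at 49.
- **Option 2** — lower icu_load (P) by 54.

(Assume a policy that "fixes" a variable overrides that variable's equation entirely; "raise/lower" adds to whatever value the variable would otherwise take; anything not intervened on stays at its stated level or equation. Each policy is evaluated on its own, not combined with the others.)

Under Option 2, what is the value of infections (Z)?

Option 2 (P − 54):
  N = 38
  K = 103
  P = 239 − 38 + 5·103 (−54 from intervention) = 662
  Z = 30 − 38 − 5·103 + 3·662 = 1463

1463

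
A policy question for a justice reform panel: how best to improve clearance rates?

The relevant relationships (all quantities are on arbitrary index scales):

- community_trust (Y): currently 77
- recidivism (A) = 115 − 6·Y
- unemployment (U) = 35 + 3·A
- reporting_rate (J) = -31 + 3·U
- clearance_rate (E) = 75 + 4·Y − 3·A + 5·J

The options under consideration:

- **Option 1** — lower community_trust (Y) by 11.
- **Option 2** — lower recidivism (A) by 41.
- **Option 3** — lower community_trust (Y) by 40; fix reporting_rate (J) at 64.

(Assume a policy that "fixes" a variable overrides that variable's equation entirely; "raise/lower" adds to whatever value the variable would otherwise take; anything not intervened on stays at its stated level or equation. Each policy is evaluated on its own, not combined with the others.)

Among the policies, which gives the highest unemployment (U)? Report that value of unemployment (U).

Option 1 (Y − 11):
  Y = 77 − 11 = 66
  A = 115 − 6·66 = -281
  U = 35 + 3·(-281) = -808
Option 2 (A − 41):
  Y = 77
  A = 115 − 6·77 (−41 from intervention) = -388
  U = 35 + 3·(-388) = -1129
Option 3 (Y − 40, J := 64):
  Y = 77 − 40 = 37
  A = 115 − 6·37 = -107
  U = 35 + 3·(-107) = -286
Comparing — Option 1: U=-808, Option 2: U=-1129, Option 3: U=-286. Highest is -286 (Option 3).

-286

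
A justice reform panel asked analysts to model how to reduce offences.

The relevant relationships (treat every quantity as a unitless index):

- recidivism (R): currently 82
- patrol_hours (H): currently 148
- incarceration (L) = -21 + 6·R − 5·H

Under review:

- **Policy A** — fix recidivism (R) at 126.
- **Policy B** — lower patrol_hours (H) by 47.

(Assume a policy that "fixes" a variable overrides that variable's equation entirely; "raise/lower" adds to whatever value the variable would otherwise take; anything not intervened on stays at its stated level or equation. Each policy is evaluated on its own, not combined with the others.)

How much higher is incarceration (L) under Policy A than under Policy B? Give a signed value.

29

Policy A (R := 126):
  R = 126
  H = 148
  L = -21 + 6·126 − 5·148 = -5
Policy B (H − 47):
  R = 82
  H = 148 − 47 = 101
  L = -21 + 6·82 − 5·101 = -34
L: -5 − (-34) = 29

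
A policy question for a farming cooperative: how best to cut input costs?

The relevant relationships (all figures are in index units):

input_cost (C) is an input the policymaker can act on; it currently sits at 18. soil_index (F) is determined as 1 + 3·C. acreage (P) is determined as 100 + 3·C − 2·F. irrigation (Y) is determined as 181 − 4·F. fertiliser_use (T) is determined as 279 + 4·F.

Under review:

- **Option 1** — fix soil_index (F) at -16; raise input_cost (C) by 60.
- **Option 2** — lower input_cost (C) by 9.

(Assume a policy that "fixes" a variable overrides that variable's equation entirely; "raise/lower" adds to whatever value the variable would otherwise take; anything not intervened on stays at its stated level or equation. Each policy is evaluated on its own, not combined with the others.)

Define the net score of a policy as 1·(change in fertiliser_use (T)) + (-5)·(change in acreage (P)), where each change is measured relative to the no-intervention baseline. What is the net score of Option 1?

Baseline:
  C = 18
  F = 1 + 3·18 = 55
  P = 100 + 3·18 − 2·55 = 44
  T = 279 + 4·55 = 499
Option 1 (F := -16, C + 60):
  C = 18 + 60 = 78
  F = -16
  P = 100 + 3·78 − 2·(-16) = 366
  T = 279 + 4·(-16) = 215
ΔT = 215 − 499 = -284; ΔP = 366 − 44 = 322
Score = 1·(-284) + (-5)·322 = -1894

-1894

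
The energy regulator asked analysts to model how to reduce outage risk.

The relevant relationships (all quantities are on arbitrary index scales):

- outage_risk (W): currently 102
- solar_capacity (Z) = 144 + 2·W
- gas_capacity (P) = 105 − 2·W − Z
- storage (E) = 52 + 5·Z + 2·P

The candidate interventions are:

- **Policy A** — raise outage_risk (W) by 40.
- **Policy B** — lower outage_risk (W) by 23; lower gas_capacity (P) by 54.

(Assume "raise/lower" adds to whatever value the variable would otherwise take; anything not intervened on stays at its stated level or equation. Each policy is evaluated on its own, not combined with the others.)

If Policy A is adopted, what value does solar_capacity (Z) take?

428

Policy A (W + 40):
  W = 102 + 40 = 142
  Z = 144 + 2·142 = 428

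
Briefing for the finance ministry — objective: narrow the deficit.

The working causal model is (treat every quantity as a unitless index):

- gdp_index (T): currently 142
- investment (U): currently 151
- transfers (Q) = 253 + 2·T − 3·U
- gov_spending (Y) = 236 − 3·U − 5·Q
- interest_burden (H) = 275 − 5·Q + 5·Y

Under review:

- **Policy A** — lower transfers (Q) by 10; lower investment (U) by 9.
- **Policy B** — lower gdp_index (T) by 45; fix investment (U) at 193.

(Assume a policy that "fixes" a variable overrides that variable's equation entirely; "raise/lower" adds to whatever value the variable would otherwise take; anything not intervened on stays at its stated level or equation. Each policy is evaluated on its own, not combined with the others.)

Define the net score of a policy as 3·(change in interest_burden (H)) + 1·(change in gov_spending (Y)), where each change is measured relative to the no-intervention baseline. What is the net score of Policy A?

Baseline:
  T = 142
  U = 151
  Q = 253 + 2·142 − 3·151 = 84
  Y = 236 − 3·151 − 5·84 = -637
  H = 275 − 5·84 + 5·(-637) = -3330
Policy A (Q − 10, U − 9):
  T = 142
  U = 151 − 9 = 142
  Q = 253 + 2·142 − 3·142 (−10 from intervention) = 101
  Y = 236 − 3·142 − 5·101 = -695
  H = 275 − 5·101 + 5·(-695) = -3705
ΔH = -3705 − (-3330) = -375; ΔY = -695 − (-637) = -58
Score = 3·(-375) + 1·(-58) = -1183

-1183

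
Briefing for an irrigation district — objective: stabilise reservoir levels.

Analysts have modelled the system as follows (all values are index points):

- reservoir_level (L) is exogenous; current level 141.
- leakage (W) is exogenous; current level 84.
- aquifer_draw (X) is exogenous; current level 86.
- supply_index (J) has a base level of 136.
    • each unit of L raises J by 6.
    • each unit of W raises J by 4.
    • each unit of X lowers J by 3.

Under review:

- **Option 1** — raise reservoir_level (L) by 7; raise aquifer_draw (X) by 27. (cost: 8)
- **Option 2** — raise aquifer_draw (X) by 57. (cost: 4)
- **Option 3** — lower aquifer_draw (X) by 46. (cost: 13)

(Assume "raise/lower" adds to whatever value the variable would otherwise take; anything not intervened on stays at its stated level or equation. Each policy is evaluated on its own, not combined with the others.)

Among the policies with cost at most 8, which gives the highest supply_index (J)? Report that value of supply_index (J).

Option 1 (L + 7, X + 27):
  L = 141 + 7 = 148
  W = 84
  X = 86 + 27 = 113
  J = 136 + 6·148 + 4·84 − 3·113 = 1021
Option 2 (X + 57):
  L = 141
  W = 84
  X = 86 + 57 = 143
  J = 136 + 6·141 + 4·84 − 3·143 = 889
Comparing — Option 1: J=1021, Option 2: J=889. Highest is 1021 (Option 1).

1021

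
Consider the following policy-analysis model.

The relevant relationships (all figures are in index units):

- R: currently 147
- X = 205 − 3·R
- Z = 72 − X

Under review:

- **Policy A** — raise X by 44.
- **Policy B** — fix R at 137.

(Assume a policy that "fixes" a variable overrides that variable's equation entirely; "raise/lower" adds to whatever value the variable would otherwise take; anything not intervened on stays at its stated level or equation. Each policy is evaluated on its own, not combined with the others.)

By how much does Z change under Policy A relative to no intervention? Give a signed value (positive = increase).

Baseline:
  R = 147
  X = 205 − 3·147 = -236
  Z = 72 − (-236) = 308
Policy A (X + 44):
  R = 147
  X = 205 − 3·147 (+44 from intervention) = -192
  Z = 72 − (-192) = 264
Change in Z: 264 − 308 = -44

-44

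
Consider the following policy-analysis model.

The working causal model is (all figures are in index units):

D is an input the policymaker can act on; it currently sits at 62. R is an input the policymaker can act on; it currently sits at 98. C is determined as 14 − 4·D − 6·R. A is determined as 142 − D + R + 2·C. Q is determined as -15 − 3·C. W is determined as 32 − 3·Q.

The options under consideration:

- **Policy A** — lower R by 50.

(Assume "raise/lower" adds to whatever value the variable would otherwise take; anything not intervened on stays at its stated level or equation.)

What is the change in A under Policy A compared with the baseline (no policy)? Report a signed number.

550

Baseline:
  D = 62
  R = 98
  C = 14 − 4·62 − 6·98 = -822
  A = 142 − 62 + 98 + 2·(-822) = -1466
Policy A (R − 50):
  D = 62
  R = 98 − 50 = 48
  C = 14 − 4·62 − 6·48 = -522
  A = 142 − 62 + 48 + 2·(-522) = -916
Change in A: -916 − (-1466) = 550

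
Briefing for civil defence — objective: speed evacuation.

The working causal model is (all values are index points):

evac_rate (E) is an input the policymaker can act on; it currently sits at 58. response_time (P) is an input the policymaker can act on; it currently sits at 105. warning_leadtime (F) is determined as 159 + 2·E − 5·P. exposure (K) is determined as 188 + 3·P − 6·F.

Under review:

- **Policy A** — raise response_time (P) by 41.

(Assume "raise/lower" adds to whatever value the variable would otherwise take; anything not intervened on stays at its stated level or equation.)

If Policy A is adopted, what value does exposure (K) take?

Policy A (P + 41):
  E = 58
  P = 105 + 41 = 146
  F = 159 + 2·58 − 5·146 = -455
  K = 188 + 3·146 − 6·(-455) = 3356

3356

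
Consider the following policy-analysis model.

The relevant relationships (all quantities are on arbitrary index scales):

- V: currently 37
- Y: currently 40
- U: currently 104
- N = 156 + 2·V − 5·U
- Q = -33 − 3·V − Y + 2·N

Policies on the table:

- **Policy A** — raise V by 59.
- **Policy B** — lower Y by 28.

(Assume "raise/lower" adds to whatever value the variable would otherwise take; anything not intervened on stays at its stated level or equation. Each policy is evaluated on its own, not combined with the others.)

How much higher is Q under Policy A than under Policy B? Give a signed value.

31

Policy A (V + 59):
  V = 37 + 59 = 96
  Y = 40
  U = 104
  N = 156 + 2·96 − 5·104 = -172
  Q = -33 − 3·96 − 40 + 2·(-172) = -705
Policy B (Y − 28):
  V = 37
  Y = 40 − 28 = 12
  U = 104
  N = 156 + 2·37 − 5·104 = -290
  Q = -33 − 3·37 − 12 + 2·(-290) = -736
Q: -705 − (-736) = 31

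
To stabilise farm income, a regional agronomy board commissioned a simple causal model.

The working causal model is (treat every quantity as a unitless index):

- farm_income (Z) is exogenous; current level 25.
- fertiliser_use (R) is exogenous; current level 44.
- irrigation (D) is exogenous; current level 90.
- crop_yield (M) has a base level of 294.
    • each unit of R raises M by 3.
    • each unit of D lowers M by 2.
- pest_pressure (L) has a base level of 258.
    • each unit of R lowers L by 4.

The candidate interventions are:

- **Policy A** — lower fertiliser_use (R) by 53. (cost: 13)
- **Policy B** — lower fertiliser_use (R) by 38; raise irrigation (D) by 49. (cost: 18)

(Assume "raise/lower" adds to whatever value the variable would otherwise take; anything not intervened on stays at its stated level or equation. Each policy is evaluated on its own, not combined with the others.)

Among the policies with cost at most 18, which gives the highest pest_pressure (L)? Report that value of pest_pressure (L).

Policy A (R − 53):
  R = 44 − 53 = -9
  L = 258 − 4·(-9) = 294
Policy B (R − 38, D + 49):
  R = 44 − 38 = 6
  L = 258 − 4·6 = 234
Comparing — Policy A: L=294, Policy B: L=234. Highest is 294 (Policy A).

294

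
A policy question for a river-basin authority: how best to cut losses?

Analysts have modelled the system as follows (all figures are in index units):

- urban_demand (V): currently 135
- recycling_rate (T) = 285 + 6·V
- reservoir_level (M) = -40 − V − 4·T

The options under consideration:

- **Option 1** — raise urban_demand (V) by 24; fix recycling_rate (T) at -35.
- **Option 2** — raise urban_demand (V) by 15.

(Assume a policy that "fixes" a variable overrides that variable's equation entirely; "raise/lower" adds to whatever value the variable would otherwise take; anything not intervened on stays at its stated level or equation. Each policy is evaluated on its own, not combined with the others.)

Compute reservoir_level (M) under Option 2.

-4930

Option 2 (V + 15):
  V = 135 + 15 = 150
  T = 285 + 6·150 = 1185
  M = -40 − 150 − 4·1185 = -4930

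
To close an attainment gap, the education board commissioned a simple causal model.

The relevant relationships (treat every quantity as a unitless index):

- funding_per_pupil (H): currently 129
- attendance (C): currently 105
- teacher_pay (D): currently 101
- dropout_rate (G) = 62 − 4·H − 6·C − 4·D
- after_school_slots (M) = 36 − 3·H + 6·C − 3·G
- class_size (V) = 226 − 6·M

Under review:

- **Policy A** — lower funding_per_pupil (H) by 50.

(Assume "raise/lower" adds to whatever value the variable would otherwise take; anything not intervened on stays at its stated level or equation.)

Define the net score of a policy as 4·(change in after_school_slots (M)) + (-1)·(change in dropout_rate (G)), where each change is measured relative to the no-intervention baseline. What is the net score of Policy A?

Baseline:
  H = 129
  C = 105
  D = 101
  G = 62 − 4·129 − 6·105 − 4·101 = -1488
  M = 36 − 3·129 + 6·105 − 3·(-1488) = 4743
Policy A (H − 50):
  H = 129 − 50 = 79
  C = 105
  D = 101
  G = 62 − 4·79 − 6·105 − 4·101 = -1288
  M = 36 − 3·79 + 6·105 − 3·(-1288) = 4293
ΔM = 4293 − 4743 = -450; ΔG = -1288 − (-1488) = 200
Score = 4·(-450) + (-1)·200 = -2000

-2000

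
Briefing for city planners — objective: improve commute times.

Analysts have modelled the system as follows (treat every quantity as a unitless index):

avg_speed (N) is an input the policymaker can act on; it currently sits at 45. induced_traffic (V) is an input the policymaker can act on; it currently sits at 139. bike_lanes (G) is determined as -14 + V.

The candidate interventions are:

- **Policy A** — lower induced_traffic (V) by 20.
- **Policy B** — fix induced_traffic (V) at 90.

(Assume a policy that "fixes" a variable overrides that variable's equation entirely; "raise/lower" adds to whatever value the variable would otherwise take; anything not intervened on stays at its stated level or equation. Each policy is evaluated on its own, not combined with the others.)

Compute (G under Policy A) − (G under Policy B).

29

Policy A (V − 20):
  V = 139 − 20 = 119
  G = -14 + 119 = 105
Policy B (V := 90):
  V = 90
  G = -14 + 90 = 76
G: 105 − 76 = 29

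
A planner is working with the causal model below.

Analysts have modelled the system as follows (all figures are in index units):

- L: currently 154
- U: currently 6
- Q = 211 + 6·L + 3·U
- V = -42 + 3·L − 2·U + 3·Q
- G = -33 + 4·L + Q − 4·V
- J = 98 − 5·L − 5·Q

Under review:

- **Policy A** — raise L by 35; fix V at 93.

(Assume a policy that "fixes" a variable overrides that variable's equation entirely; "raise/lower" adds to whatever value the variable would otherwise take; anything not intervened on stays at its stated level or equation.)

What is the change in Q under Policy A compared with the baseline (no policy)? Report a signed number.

210

Baseline:
  L = 154
  U = 6
  Q = 211 + 6·154 + 3·6 = 1153
Policy A (L + 35, V := 93):
  L = 154 + 35 = 189
  U = 6
  Q = 211 + 6·189 + 3·6 = 1363
Change in Q: 1363 − 1153 = 210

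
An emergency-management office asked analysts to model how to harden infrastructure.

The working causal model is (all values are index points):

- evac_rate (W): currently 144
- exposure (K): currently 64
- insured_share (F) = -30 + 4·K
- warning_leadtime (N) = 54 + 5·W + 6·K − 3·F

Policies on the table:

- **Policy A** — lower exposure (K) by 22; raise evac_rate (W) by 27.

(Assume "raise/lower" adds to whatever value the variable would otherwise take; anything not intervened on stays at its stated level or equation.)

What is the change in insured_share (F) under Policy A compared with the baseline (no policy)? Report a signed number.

-88

Baseline:
  K = 64
  F = -30 + 4·64 = 226
Policy A (K − 22, W + 27):
  K = 64 − 22 = 42
  F = -30 + 4·42 = 138
Change in F: 138 − 226 = -88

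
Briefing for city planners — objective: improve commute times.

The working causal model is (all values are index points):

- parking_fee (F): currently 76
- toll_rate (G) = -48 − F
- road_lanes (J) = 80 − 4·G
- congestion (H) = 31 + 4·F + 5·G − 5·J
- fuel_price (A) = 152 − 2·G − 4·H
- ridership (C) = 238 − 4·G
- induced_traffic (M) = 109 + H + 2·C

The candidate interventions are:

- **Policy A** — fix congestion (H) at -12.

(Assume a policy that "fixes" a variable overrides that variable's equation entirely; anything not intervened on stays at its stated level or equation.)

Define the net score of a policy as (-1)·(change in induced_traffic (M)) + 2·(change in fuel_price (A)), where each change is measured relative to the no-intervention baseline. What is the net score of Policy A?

-28377

Baseline:
  F = 76
  G = -48 − 76 = -124
  J = 80 − 4·(-124) = 576
  H = 31 + 4·76 + 5·(-124) − 5·576 = -3165
  A = 152 − 2·(-124) − 4·(-3165) = 13060
  C = 238 − 4·(-124) = 734
  M = 109 + (-3165) + 2·734 = -1588
Policy A (H := -12):
  F = 76
  G = -48 − 76 = -124
  J = 80 − 4·(-124) = 576
  H = -12
  A = 152 − 2·(-124) − 4·(-12) = 448
  C = 238 − 4·(-124) = 734
  M = 109 + (-12) + 2·734 = 1565
ΔM = 1565 − (-1588) = 3153; ΔA = 448 − 13060 = -12612
Score = (-1)·3153 + 2·(-12612) = -28377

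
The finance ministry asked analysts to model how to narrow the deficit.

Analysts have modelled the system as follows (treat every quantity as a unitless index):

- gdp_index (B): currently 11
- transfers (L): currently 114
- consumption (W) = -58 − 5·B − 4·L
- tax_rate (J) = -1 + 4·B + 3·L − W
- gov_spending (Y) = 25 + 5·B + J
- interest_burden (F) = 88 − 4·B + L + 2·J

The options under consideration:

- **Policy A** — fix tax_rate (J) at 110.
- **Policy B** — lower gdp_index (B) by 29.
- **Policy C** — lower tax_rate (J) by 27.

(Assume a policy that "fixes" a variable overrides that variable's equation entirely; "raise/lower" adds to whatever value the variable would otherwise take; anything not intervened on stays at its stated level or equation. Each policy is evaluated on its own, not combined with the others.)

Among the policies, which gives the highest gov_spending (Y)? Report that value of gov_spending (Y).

Policy A (J := 110):
  B = 11
  L = 114
  W = -58 − 5·11 − 4·114 = -569
  J = 110
  Y = 25 + 5·11 + 110 = 190
Policy B (B − 29):
  B = 11 − 29 = -18
  L = 114
  W = -58 − 5·(-18) − 4·114 = -424
  J = -1 + 4·(-18) + 3·114 − (-424) = 693
  Y = 25 + 5·(-18) + 693 = 628
Policy C (J − 27):
  B = 11
  L = 114
  W = -58 − 5·11 − 4·114 = -569
  J = -1 + 4·11 + 3·114 − (-569) (−27 from intervention) = 927
  Y = 25 + 5·11 + 927 = 1007
Comparing — Policy A: Y=190, Policy B: Y=628, Policy C: Y=1007. Highest is 1007 (Policy C).

1007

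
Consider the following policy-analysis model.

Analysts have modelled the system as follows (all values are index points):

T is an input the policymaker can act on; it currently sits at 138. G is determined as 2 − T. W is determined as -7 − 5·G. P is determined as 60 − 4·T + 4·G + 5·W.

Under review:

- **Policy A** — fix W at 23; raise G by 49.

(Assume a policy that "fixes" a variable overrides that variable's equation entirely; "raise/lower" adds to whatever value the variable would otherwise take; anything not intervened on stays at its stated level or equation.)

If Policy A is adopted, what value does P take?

Policy A (W := 23, G + 49):
  T = 138
  G = 2 − 138 (+49 from intervention) = -87
  W = 23
  P = 60 − 4·138 + 4·(-87) + 5·23 = -725

-725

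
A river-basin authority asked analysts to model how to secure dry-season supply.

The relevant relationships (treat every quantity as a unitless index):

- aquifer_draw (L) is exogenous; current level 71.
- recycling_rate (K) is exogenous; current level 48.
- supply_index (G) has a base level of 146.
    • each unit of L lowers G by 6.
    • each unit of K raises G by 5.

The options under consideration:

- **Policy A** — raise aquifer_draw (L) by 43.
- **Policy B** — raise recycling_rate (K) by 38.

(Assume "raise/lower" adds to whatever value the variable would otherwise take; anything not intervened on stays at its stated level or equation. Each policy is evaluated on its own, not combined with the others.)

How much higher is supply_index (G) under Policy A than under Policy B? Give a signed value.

-448

Policy A (L + 43):
  L = 71 + 43 = 114
  K = 48
  G = 146 − 6·114 + 5·48 = -298
Policy B (K + 38):
  L = 71
  K = 48 + 38 = 86
  G = 146 − 6·71 + 5·86 = 150
G: -298 − 150 = -448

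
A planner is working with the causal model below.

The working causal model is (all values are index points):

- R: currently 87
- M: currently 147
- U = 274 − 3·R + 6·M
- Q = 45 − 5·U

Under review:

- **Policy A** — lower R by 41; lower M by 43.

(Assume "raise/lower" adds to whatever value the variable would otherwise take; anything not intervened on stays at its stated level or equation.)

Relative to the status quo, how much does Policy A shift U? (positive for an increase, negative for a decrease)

-135

Baseline:
  R = 87
  M = 147
  U = 274 − 3·87 + 6·147 = 895
Policy A (R − 41, M − 43):
  R = 87 − 41 = 46
  M = 147 − 43 = 104
  U = 274 − 3·46 + 6·104 = 760
Change in U: 760 − 895 = -135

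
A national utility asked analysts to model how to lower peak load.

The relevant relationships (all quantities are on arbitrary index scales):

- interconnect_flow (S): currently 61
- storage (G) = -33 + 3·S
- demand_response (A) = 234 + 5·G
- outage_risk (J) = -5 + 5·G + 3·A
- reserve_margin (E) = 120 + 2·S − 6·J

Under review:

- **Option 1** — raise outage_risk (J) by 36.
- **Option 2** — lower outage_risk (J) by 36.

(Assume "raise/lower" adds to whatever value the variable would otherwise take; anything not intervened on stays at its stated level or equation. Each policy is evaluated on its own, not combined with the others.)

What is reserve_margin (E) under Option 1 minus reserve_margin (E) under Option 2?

-432

Option 1 (J + 36):
  S = 61
  G = -33 + 3·61 = 150
  A = 234 + 5·150 = 984
  J = -5 + 5·150 + 3·984 (+36 from intervention) = 3733
  E = 120 + 2·61 − 6·3733 = -22156
Option 2 (J − 36):
  S = 61
  G = -33 + 3·61 = 150
  A = 234 + 5·150 = 984
  J = -5 + 5·150 + 3·984 (−36 from intervention) = 3661
  E = 120 + 2·61 − 6·3661 = -21724
E: -22156 − (-21724) = -432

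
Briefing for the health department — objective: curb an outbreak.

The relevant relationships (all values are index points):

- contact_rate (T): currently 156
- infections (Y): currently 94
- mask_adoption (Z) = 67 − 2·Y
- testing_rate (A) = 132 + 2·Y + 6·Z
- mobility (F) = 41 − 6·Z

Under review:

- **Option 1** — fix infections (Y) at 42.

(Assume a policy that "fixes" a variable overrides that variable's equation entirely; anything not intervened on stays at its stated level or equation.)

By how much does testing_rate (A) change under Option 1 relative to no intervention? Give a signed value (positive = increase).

Baseline:
  Y = 94
  Z = 67 − 2·94 = -121
  A = 132 + 2·94 + 6·(-121) = -406
Option 1 (Y := 42):
  Y = 42
  Z = 67 − 2·42 = -17
  A = 132 + 2·42 + 6·(-17) = 114
Change in A: 114 − (-406) = 520

520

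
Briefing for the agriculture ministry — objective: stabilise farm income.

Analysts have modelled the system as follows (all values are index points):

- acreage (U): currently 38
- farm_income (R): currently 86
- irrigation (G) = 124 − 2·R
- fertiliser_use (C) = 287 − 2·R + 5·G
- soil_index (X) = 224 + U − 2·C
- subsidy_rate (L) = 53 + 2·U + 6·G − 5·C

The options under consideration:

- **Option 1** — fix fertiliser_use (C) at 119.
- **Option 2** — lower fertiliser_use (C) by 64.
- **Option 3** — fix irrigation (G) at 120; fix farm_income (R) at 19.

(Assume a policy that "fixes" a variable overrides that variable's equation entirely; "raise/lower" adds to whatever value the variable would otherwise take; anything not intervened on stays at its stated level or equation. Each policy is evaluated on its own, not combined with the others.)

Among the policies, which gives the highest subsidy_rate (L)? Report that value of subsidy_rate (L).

786

Option 1 (C := 119):
  U = 38
  R = 86
  G = 124 − 2·86 = -48
  C = 119
  L = 53 + 2·38 + 6·(-48) − 5·119 = -754
Option 2 (C − 64):
  U = 38
  R = 86
  G = 124 − 2·86 = -48
  C = 287 − 2·86 + 5·(-48) (−64 from intervention) = -189
  L = 53 + 2·38 + 6·(-48) − 5·(-189) = 786
Option 3 (G := 120, R := 19):
  U = 38
  R = 19
  G = 120
  C = 287 − 2·19 + 5·120 = 849
  L = 53 + 2·38 + 6·120 − 5·849 = -3396
Comparing — Option 1: L=-754, Option 2: L=786, Option 3: L=-3396. Highest is 786 (Option 2).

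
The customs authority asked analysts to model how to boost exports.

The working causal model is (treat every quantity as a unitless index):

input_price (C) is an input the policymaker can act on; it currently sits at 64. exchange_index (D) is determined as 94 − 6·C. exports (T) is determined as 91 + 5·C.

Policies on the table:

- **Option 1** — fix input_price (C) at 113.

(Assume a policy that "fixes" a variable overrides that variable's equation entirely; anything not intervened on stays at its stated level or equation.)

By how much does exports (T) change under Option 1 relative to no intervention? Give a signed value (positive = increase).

245

Baseline:
  C = 64
  T = 91 + 5·64 = 411
Option 1 (C := 113):
  C = 113
  T = 91 + 5·113 = 656
Change in T: 656 − 411 = 245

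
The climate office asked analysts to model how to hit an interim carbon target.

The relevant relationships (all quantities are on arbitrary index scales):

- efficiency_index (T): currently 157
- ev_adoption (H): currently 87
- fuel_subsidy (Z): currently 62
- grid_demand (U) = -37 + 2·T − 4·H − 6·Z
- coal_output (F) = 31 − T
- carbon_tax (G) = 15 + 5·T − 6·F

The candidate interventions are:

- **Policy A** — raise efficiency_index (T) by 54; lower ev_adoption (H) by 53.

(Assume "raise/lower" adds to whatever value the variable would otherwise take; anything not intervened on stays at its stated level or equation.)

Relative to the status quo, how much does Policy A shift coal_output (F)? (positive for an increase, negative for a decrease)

-54

Baseline:
  T = 157
  F = 31 − 157 = -126
Policy A (T + 54, H − 53):
  T = 157 + 54 = 211
  F = 31 − 211 = -180
Change in F: -180 − (-126) = -54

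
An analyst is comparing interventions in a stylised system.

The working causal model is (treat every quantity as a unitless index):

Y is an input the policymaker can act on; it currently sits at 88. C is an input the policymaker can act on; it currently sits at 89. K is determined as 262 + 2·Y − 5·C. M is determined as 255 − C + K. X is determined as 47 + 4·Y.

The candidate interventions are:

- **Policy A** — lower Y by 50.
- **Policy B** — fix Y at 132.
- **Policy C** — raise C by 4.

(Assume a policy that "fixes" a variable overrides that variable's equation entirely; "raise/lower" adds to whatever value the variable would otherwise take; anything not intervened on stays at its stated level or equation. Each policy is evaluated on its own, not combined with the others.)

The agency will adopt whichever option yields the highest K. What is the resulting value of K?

Policy A (Y − 50):
  Y = 88 − 50 = 38
  C = 89
  K = 262 + 2·38 − 5·89 = -107
Policy B (Y := 132):
  Y = 132
  C = 89
  K = 262 + 2·132 − 5·89 = 81
Policy C (C + 4):
  Y = 88
  C = 89 + 4 = 93
  K = 262 + 2·88 − 5·93 = -27
Comparing — Policy A: K=-107, Policy B: K=81, Policy C: K=-27. Highest is 81 (Policy B).

81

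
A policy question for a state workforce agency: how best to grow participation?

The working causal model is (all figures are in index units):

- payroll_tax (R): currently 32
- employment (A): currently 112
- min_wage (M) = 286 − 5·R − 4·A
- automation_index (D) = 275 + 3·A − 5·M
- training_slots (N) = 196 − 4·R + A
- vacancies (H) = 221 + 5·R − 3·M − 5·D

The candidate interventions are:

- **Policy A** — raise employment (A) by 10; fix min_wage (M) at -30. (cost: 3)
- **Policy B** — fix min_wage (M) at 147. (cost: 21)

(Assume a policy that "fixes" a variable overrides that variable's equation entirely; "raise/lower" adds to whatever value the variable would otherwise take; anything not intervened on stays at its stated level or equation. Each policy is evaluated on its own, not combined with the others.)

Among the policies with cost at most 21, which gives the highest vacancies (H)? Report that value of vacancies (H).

Policy A (A + 10, M := -30):
  R = 32
  A = 112 + 10 = 122
  M = -30
  D = 275 + 3·122 − 5·(-30) = 791
  H = 221 + 5·32 − 3·(-30) − 5·791 = -3484
Policy B (M := 147):
  R = 32
  A = 112
  M = 147
  D = 275 + 3·112 − 5·147 = -124
  H = 221 + 5·32 − 3·147 − 5·(-124) = 560
Comparing — Policy A: H=-3484, Policy B: H=560. Highest is 560 (Policy B).

560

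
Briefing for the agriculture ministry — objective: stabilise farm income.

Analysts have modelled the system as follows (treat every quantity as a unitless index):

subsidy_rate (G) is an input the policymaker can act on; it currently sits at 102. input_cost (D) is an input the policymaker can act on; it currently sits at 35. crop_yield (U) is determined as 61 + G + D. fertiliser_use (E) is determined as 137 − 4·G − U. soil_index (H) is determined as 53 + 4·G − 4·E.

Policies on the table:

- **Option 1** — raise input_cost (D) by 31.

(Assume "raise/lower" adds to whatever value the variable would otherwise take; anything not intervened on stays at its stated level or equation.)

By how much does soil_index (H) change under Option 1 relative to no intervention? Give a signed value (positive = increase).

124

Baseline:
  G = 102
  D = 35
  U = 61 + 102 + 35 = 198
  E = 137 − 4·102 − 198 = -469
  H = 53 + 4·102 − 4·(-469) = 2337
Option 1 (D + 31):
  G = 102
  D = 35 + 31 = 66
  U = 61 + 102 + 66 = 229
  E = 137 − 4·102 − 229 = -500
  H = 53 + 4·102 − 4·(-500) = 2461
Change in H: 2461 − 2337 = 124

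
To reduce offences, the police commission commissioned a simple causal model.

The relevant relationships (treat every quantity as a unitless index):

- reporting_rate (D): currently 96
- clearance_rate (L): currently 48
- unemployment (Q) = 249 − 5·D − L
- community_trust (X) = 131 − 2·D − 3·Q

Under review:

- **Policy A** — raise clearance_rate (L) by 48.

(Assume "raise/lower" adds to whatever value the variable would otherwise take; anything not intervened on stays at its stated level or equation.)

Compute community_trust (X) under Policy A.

920

Policy A (L + 48):
  D = 96
  L = 48 + 48 = 96
  Q = 249 − 5·96 − 96 = -327
  X = 131 − 2·96 − 3·(-327) = 920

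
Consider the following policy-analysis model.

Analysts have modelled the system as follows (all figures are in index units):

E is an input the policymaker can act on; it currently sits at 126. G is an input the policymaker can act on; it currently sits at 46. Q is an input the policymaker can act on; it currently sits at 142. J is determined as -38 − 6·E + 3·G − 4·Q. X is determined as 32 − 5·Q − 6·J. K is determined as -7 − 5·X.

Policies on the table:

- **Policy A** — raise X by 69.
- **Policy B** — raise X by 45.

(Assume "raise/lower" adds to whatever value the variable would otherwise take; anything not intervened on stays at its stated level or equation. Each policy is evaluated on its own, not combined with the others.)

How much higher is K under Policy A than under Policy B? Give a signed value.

Policy A (X + 69):
  E = 126
  G = 46
  Q = 142
  J = -38 − 6·126 + 3·46 − 4·142 = -1224
  X = 32 − 5·142 − 6·(-1224) (+69 from intervention) = 6735
  K = -7 − 5·6735 = -33682
Policy B (X + 45):
  E = 126
  G = 46
  Q = 142
  J = -38 − 6·126 + 3·46 − 4·142 = -1224
  X = 32 − 5·142 − 6·(-1224) (+45 from intervention) = 6711
  K = -7 − 5·6711 = -33562
K: -33682 − (-33562) = -120

-120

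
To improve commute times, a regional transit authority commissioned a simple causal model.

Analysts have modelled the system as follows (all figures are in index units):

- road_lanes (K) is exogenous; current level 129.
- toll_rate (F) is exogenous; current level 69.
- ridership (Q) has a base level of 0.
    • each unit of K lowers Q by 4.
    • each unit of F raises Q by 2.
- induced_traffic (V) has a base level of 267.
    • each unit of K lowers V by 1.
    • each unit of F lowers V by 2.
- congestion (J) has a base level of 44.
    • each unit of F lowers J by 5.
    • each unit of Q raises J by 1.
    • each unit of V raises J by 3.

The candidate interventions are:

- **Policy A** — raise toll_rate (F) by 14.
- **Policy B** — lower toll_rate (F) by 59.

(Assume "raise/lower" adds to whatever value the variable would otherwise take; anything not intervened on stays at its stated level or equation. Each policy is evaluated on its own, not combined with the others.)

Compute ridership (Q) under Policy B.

Policy B (F − 59):
  K = 129
  F = 69 − 59 = 10
  Q = 0 − 4·129 + 2·10 = -496

-496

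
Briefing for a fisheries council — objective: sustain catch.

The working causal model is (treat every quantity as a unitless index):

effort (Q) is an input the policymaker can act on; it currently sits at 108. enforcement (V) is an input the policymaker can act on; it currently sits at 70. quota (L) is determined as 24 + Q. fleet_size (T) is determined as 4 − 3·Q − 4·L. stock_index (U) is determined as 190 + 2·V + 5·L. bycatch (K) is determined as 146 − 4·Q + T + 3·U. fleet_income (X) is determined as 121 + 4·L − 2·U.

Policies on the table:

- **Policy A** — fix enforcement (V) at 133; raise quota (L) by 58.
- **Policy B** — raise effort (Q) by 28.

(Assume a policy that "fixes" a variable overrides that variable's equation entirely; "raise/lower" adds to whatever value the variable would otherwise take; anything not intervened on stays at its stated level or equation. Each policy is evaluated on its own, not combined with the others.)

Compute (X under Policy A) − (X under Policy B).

Policy A (V := 133, L + 58):
  Q = 108
  V = 133
  L = 24 + 108 (+58 from intervention) = 190
  U = 190 + 2·133 + 5·190 = 1406
  X = 121 + 4·190 − 2·1406 = -1931
Policy B (Q + 28):
  Q = 108 + 28 = 136
  V = 70
  L = 24 + 136 = 160
  U = 190 + 2·70 + 5·160 = 1130
  X = 121 + 4·160 − 2·1130 = -1499
X: -1931 − (-1499) = -432

-432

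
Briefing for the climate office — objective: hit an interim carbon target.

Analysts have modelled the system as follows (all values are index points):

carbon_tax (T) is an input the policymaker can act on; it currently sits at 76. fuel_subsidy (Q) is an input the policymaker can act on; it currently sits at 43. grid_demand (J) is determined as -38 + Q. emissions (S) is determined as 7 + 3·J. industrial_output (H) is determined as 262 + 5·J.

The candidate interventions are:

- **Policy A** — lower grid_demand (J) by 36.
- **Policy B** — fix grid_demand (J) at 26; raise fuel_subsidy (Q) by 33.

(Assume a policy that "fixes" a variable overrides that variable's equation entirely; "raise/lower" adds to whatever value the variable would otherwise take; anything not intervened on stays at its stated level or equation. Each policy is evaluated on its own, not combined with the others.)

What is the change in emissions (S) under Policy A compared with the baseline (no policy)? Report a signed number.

Baseline:
  Q = 43
  J = -38 + 43 = 5
  S = 7 + 3·5 = 22
Policy A (J − 36):
  Q = 43
  J = -38 + 43 (−36 from intervention) = -31
  S = 7 + 3·(-31) = -86
Change in S: -86 − 22 = -108

-108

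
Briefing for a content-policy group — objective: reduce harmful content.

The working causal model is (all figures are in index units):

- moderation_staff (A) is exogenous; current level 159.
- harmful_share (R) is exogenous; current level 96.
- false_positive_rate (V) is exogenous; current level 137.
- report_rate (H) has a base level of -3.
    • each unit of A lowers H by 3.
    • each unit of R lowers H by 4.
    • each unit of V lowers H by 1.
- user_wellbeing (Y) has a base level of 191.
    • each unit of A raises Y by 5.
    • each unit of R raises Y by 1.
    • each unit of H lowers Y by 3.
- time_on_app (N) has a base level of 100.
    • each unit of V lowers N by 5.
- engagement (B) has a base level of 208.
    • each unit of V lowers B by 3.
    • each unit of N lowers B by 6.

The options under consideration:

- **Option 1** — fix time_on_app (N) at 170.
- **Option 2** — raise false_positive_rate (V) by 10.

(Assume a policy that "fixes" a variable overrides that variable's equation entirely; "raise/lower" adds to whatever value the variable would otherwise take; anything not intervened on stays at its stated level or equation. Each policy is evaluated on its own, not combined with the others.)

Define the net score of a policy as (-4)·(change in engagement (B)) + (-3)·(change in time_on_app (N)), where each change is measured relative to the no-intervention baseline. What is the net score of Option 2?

Baseline:
  V = 137
  N = 100 − 5·137 = -585
  B = 208 − 3·137 − 6·(-585) = 3307
Option 2 (V + 10):
  V = 137 + 10 = 147
  N = 100 − 5·147 = -635
  B = 208 − 3·147 − 6·(-635) = 3577
ΔB = 3577 − 3307 = 270; ΔN = -635 − (-585) = -50
Score = (-4)·270 + (-3)·(-50) = -930

-930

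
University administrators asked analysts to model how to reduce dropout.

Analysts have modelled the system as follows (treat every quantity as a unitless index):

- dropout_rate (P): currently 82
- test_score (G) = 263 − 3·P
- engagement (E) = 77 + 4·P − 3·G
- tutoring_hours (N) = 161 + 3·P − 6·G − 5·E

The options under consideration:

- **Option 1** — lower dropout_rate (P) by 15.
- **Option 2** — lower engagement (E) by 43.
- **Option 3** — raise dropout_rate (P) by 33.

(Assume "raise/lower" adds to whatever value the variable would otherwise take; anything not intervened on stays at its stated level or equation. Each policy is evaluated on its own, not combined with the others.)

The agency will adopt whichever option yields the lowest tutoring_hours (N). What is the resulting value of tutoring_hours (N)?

Option 1 (P − 15):
  P = 82 − 15 = 67
  G = 263 − 3·67 = 62
  E = 77 + 4·67 − 3·62 = 159
  N = 161 + 3·67 − 6·62 − 5·159 = -805
Option 2 (E − 43):
  P = 82
  G = 263 − 3·82 = 17
  E = 77 + 4·82 − 3·17 (−43 from intervention) = 311
  N = 161 + 3·82 − 6·17 − 5·311 = -1250
Option 3 (P + 33):
  P = 82 + 33 = 115
  G = 263 − 3·115 = -82
  E = 77 + 4·115 − 3·(-82) = 783
  N = 161 + 3·115 − 6·(-82) − 5·783 = -2917
Comparing — Option 1: N=-805, Option 2: N=-1250, Option 3: N=-2917. Lowest is -2917 (Option 3).

-2917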